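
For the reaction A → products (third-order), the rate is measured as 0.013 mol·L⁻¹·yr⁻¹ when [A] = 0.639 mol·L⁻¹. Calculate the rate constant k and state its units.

0.04982 (mol·L⁻¹)⁻²·yr⁻¹

Step 1: rate = k[A]^3, so k = rate / [A]^3.
Step 2: k = 0.013 / (0.639)^3 = 0.013 / 0.2609.
Step 3: k = 0.04982 (mol·L⁻¹)⁻²·yr⁻¹.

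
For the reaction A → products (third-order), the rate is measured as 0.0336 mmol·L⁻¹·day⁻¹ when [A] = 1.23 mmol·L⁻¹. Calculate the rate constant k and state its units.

0.01806 (mmol·L⁻¹)⁻²·day⁻¹

Step 1: rate = k[A]^3, so k = rate / [A]^3.
Step 2: k = 0.0336 / (1.23)^3 = 0.0336 / 1.861.
Step 3: k = 0.01806 (mmol·L⁻¹)⁻²·day⁻¹.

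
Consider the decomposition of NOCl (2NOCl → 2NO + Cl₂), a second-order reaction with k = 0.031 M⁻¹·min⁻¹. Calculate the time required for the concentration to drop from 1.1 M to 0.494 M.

35.97 min

Step 1: For second-order: t = (1/[NOCl] - 1/[NOCl]₀)/k
Step 2: t = (1/0.494 - 1/1.1)/0.031
Step 3: t = (2.024 - 0.9091)/0.031
Step 4: t = 1.115/0.031 = 35.97 min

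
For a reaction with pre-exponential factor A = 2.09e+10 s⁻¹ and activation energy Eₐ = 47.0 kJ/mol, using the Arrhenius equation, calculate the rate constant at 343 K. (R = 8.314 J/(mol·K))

1.45e+03 s⁻¹

Step 1: Use the Arrhenius equation: k = A × exp(-Eₐ/RT)
Step 2: Convert Eₐ to J/mol: 47.0 kJ/mol = 47000 J/mol
Step 3: Calculate the exponent: -Eₐ/(RT) = -47000/(8.314 × 343) = -16.48139
Step 4: k = 2.09e+10 × exp(-16.48139)
Step 5: k = 2.09e+10 × 6.95382e-08 = 1.4533e+03 s⁻¹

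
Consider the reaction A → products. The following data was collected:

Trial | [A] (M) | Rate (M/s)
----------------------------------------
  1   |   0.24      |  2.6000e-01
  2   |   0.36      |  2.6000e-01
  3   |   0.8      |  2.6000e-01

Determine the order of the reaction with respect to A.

zeroth order (0)

Step 1: Compare trials - when concentration changes, rate stays constant.
Step 2: rate₂/rate₁ = 2.6000e-01/2.6000e-01 = 1
Step 3: [A]₂/[A]₁ = 0.36/0.24 = 1.5
Step 4: Since rate ratio ≈ (conc ratio)^0, the reaction is zeroth order.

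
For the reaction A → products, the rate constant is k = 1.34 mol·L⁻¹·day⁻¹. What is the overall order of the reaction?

zeroth order (0)

Step 1: The units of k for an nth-order reaction are (concentration)^(1-n)·(time)⁻¹.
Step 2: Here k has units mol·L⁻¹·day⁻¹, so the concentration exponent is 1.
Step 3: 1 - n = 1 ⇒ n = 0. The reaction is zeroth order.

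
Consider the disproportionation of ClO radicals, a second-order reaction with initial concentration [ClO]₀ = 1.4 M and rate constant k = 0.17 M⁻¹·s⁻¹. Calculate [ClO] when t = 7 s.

0.5251 M

Step 1: For a second-order reaction: 1/[ClO] = 1/[ClO]₀ + kt
Step 2: 1/[ClO] = 1/1.4 + 0.17 × 7
Step 3: 1/[ClO] = 0.7143 + 1.19 = 1.904
Step 4: [ClO] = 1/1.904 = 0.5251 M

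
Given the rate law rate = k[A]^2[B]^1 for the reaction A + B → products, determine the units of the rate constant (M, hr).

M⁻²·hr⁻¹

Step 1: Overall order = 2 + 1 = 3.
Step 2: rate has units M·hr⁻¹; [A]^2[B]^1 has units M^3.
Step 3: k = rate/([A]^2[B]^1), so units of k = M^(1-3)·hr⁻¹ = M⁻²·hr⁻¹.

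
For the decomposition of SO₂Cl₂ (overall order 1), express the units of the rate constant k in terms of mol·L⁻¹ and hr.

hr⁻¹

Step 1: For overall order n, rate = k × (concentration)^n.
Step 2: Rate has units mol·L⁻¹·hr⁻¹; concentration term has units (mol·L⁻¹)^1.
Step 3: k = rate / (concentration)^n, so units of k = (mol·L⁻¹)^(1-1)·hr⁻¹ = hr⁻¹.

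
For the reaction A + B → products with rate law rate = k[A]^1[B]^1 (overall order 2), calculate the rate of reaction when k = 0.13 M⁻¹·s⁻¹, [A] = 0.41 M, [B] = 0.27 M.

0.01439 M/s

Step 1: The rate law is rate = k[A]^1[B]^1, overall order = 1+1 = 2
Step 2: Substitute values: rate = 0.13 × (0.41)^1 × (0.27)^1
Step 3: rate = 0.13 × 0.41 × 0.27 = 0.014391 M/s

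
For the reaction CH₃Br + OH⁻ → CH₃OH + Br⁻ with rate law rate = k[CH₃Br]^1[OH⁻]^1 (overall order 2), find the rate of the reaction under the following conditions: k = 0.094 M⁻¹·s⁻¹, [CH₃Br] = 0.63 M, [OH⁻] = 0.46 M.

0.02724 M/s

Step 1: The rate law is rate = k[CH₃Br]^1[OH⁻]^1, overall order = 1+1 = 2
Step 2: Substitute values: rate = 0.094 × (0.63)^1 × (0.46)^1
Step 3: rate = 0.094 × 0.63 × 0.46 = 0.0272412 M/s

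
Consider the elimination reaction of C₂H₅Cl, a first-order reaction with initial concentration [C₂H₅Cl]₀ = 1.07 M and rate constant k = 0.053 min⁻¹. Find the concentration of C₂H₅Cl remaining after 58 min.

0.04947 M

Step 1: For a first-order reaction: [C₂H₅Cl] = [C₂H₅Cl]₀ × e^(-kt)
Step 2: [C₂H₅Cl] = 1.07 × e^(-0.053 × 58)
Step 3: [C₂H₅Cl] = 1.07 × e^(-3.074)
Step 4: [C₂H₅Cl] = 1.07 × 0.0462358 = 0.04947 M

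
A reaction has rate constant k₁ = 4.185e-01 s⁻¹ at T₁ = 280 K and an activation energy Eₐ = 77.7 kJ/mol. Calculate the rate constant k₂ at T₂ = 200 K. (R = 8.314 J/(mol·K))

6.660e-07 s⁻¹

Step 1: Use the two-temperature Arrhenius form: ln(k₂/k₁) = -Eₐ/R × (1/T₂ - 1/T₁)
Step 2: Convert Eₐ to J/mol: 77.7 kJ/mol = 77700 J/mol
Step 3: 1/T₂ - 1/T₁ = 1/200 - 1/280 = 1.428571e-03 K⁻¹
Step 4: ln(k₂/k₁) = -77700/8.314 × 1.428571e-03 = -13.35097
Step 5: k₂ = k₁ × exp(-13.35097) = 4.185e-01 × 1.59128e-06 = 6.660e-07 s⁻¹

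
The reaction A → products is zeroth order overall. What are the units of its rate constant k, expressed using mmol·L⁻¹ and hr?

mmol·L⁻¹·hr⁻¹

Step 1: For overall order n, rate = k × (concentration)^n.
Step 2: Rate has units mmol·L⁻¹·hr⁻¹; concentration term has units (mmol·L⁻¹)^0.
Step 3: k = rate / (concentration)^n, so units of k = (mmol·L⁻¹)^(1-0)·hr⁻¹ = mmol·L⁻¹·hr⁻¹.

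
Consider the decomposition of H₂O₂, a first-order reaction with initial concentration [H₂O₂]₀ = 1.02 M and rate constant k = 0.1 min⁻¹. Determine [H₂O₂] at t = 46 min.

0.01025 M

Step 1: For a first-order reaction: [H₂O₂] = [H₂O₂]₀ × e^(-kt)
Step 2: [H₂O₂] = 1.02 × e^(-0.1 × 46)
Step 3: [H₂O₂] = 1.02 × e^(-4.6)
Step 4: [H₂O₂] = 1.02 × 0.0100518 = 0.01025 M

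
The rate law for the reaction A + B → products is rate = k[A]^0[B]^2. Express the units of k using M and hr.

M⁻¹·hr⁻¹

Step 1: Overall order = 0 + 2 = 2.
Step 2: rate has units M·hr⁻¹; [A]^0[B]^2 has units M^2.
Step 3: k = rate/([A]^0[B]^2), so units of k = M^(1-2)·hr⁻¹ = M⁻¹·hr⁻¹.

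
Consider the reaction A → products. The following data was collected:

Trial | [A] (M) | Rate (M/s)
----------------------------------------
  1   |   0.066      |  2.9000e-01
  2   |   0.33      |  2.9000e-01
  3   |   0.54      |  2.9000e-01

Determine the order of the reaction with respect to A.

zeroth order (0)

Step 1: Compare trials - when concentration changes, rate stays constant.
Step 2: rate₂/rate₁ = 2.9000e-01/2.9000e-01 = 1
Step 3: [A]₂/[A]₁ = 0.33/0.066 = 5
Step 4: Since rate ratio ≈ (conc ratio)^0, the reaction is zeroth order.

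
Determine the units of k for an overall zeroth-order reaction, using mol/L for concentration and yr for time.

mol/L·yr⁻¹

Step 1: For overall order n, rate = k × (concentration)^n.
Step 2: Rate has units mol/L·yr⁻¹; concentration term has units (mol/L)^0.
Step 3: k = rate / (concentration)^n, so units of k = (mol/L)^(1-0)·yr⁻¹ = mol/L·yr⁻¹.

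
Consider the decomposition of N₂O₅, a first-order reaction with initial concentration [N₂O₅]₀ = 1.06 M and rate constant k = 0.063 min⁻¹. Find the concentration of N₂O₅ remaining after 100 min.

0.001946 M

Step 1: For a first-order reaction: [N₂O₅] = [N₂O₅]₀ × e^(-kt)
Step 2: [N₂O₅] = 1.06 × e^(-0.063 × 100)
Step 3: [N₂O₅] = 1.06 × e^(-6.3)
Step 4: [N₂O₅] = 1.06 × 0.0018363 = 0.001946 M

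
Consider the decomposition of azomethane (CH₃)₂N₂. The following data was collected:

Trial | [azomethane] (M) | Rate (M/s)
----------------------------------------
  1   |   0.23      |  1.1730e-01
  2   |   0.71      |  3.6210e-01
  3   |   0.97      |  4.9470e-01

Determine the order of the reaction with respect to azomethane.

first order (1)

Step 1: Compare trials to find order n where rate₂/rate₁ = ([azomethane]₂/[azomethane]₁)^n
Step 2: rate₂/rate₁ = 3.6210e-01/1.1730e-01 = 3.087
Step 3: [azomethane]₂/[azomethane]₁ = 0.71/0.23 = 3.087
Step 4: n = ln(3.087)/ln(3.087) = 1.00 ≈ 1
Step 5: The reaction is first order in azomethane.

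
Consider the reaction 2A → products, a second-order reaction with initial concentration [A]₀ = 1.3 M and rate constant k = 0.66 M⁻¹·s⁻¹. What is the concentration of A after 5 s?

0.2457 M

Step 1: For a second-order reaction: 1/[A] = 1/[A]₀ + kt
Step 2: 1/[A] = 1/1.3 + 0.66 × 5
Step 3: 1/[A] = 0.7692 + 3.3 = 4.069
Step 4: [A] = 1/4.069 = 0.2457 M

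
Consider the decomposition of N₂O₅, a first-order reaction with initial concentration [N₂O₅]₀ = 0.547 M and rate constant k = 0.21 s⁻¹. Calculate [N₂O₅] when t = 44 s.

5.31e-05 M

Step 1: For a first-order reaction: [N₂O₅] = [N₂O₅]₀ × e^(-kt)
Step 2: [N₂O₅] = 0.547 × e^(-0.21 × 44)
Step 3: [N₂O₅] = 0.547 × e^(-9.24)
Step 4: [N₂O₅] = 0.547 × 9.70776e-05 = 5.31e-05 M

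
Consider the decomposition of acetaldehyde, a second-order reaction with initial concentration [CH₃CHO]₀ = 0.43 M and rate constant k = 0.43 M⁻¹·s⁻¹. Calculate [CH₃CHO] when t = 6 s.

0.2038 M

Step 1: For a second-order reaction: 1/[CH₃CHO] = 1/[CH₃CHO]₀ + kt
Step 2: 1/[CH₃CHO] = 1/0.43 + 0.43 × 6
Step 3: 1/[CH₃CHO] = 2.326 + 2.58 = 4.906
Step 4: [CH₃CHO] = 1/4.906 = 0.2038 M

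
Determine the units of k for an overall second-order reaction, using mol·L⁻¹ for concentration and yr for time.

(mol·L⁻¹)⁻¹·yr⁻¹

Step 1: For overall order n, rate = k × (concentration)^n.
Step 2: Rate has units mol·L⁻¹·yr⁻¹; concentration term has units (mol·L⁻¹)^2.
Step 3: k = rate / (concentration)^n, so units of k = (mol·L⁻¹)^(1-2)·yr⁻¹ = (mol·L⁻¹)⁻¹·yr⁻¹.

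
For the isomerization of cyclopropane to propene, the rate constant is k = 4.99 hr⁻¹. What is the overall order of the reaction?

first order (1)

Step 1: The units of k for an nth-order reaction are (concentration)^(1-n)·(time)⁻¹.
Step 2: Here k has units hr⁻¹, so the concentration exponent is 0.
Step 3: 1 - n = 0 ⇒ n = 1. The reaction is first order.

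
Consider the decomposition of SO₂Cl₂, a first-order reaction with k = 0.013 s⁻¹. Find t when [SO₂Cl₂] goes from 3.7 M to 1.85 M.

53.32 s

Step 1: For first-order: t = ln([SO₂Cl₂]₀/[SO₂Cl₂])/k
Step 2: t = ln(3.7/1.85)/0.013
Step 3: t = ln(2)/0.013
Step 4: t = 0.6931/0.013 = 53.32 s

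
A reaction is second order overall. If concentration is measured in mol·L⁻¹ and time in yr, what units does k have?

(mol·L⁻¹)⁻¹·yr⁻¹

Step 1: For overall order n, rate = k × (concentration)^n.
Step 2: Rate has units mol·L⁻¹·yr⁻¹; concentration term has units (mol·L⁻¹)^2.
Step 3: k = rate / (concentration)^n, so units of k = (mol·L⁻¹)^(1-2)·yr⁻¹ = (mol·L⁻¹)⁻¹·yr⁻¹.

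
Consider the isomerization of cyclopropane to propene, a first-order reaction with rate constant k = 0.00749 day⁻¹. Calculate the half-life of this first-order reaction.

92.54 day

Step 1: For a first-order reaction, t₁/₂ = ln(2)/k
Step 2: t₁/₂ = ln(2)/0.00749
Step 3: t₁/₂ = 0.6931/0.00749 = 92.54 day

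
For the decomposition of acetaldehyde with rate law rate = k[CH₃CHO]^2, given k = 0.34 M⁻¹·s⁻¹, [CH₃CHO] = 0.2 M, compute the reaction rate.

0.0136 M/s

Step 1: Identify the rate law: rate = k[CH₃CHO]^2
Step 2: Substitute values: rate = 0.34 × (0.2)^2
Step 3: Calculate: rate = 0.34 × 0.04 = 0.0136 M/s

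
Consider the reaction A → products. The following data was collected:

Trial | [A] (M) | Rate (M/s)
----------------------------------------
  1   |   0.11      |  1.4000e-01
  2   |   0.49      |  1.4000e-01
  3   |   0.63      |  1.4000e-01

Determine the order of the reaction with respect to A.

zeroth order (0)

Step 1: Compare trials - when concentration changes, rate stays constant.
Step 2: rate₂/rate₁ = 1.4000e-01/1.4000e-01 = 1
Step 3: [A]₂/[A]₁ = 0.49/0.11 = 4.455
Step 4: Since rate ratio ≈ (conc ratio)^0, the reaction is zeroth order.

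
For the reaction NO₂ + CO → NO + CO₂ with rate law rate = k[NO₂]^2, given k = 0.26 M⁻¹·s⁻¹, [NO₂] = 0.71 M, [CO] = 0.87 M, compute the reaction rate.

0.1311 M/s

Step 1: The rate law is rate = k[NO₂]^2
Step 2: Note that the rate does not depend on [CO] (zero order in CO).
Step 3: rate = 0.26 × (0.71)^2 = 0.131066 M/s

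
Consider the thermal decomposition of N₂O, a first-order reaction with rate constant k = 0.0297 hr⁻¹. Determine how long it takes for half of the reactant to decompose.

23.34 hr

Step 1: For a first-order reaction, t₁/₂ = ln(2)/k
Step 2: t₁/₂ = ln(2)/0.0297
Step 3: t₁/₂ = 0.6931/0.0297 = 23.34 hr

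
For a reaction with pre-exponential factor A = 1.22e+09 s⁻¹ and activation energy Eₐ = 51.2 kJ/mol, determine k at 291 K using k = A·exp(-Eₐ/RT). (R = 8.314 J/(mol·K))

7.86e-01 s⁻¹

Step 1: Use the Arrhenius equation: k = A × exp(-Eₐ/RT)
Step 2: Convert Eₐ to J/mol: 51.2 kJ/mol = 51200 J/mol
Step 3: Calculate the exponent: -Eₐ/(RT) = -51200/(8.314 × 291) = -21.16250
Step 4: k = 1.22e+09 × exp(-21.16250)
Step 5: k = 1.22e+09 × 6.44530e-10 = 7.8633e-01 s⁻¹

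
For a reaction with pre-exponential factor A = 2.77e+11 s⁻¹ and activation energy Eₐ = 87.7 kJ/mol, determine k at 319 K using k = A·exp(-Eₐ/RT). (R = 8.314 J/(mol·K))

1.21e-03 s⁻¹

Step 1: Use the Arrhenius equation: k = A × exp(-Eₐ/RT)
Step 2: Convert Eₐ to J/mol: 87.7 kJ/mol = 87700 J/mol
Step 3: Calculate the exponent: -Eₐ/(RT) = -87700/(8.314 × 319) = -33.06731
Step 4: k = 2.77e+11 × exp(-33.06731)
Step 5: k = 2.77e+11 × 4.35562e-15 = 1.2065e-03 s⁻¹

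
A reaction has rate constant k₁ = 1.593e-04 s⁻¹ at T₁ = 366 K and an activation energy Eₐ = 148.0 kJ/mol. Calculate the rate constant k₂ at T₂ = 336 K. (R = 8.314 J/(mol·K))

2.071e-06 s⁻¹

Step 1: Use the two-temperature Arrhenius form: ln(k₂/k₁) = -Eₐ/R × (1/T₂ - 1/T₁)
Step 2: Convert Eₐ to J/mol: 148.0 kJ/mol = 148000 J/mol
Step 3: 1/T₂ - 1/T₁ = 1/336 - 1/366 = 2.439500e-04 K⁻¹
Step 4: ln(k₂/k₁) = -148000/8.314 × 2.439500e-04 = -4.34263
Step 5: k₂ = k₁ × exp(-4.34263) = 1.593e-04 × 1.30023e-02 = 2.071e-06 s⁻¹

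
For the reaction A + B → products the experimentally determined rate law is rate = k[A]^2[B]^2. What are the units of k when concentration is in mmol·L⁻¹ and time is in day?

(mmol·L⁻¹)⁻³·day⁻¹

Step 1: Overall order = 2 + 2 = 4.
Step 2: rate has units mmol·L⁻¹·day⁻¹; [A]^2[B]^2 has units (mmol·L⁻¹)^4.
Step 3: k = rate/([A]^2[B]^2), so units of k = (mmol·L⁻¹)^(1-4)·day⁻¹ = (mmol·L⁻¹)⁻³·day⁻¹.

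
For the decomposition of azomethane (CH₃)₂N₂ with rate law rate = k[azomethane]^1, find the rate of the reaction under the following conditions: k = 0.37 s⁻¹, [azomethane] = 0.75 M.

0.2775 M/s

Step 1: Identify the rate law: rate = k[azomethane]^1
Step 2: Substitute values: rate = 0.37 × (0.75)^1
Step 3: Calculate: rate = 0.37 × 0.75 = 0.2775 M/s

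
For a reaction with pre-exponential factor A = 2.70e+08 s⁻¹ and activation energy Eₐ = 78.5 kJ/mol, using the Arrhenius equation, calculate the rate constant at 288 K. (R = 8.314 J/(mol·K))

1.56e-06 s⁻¹

Step 1: Use the Arrhenius equation: k = A × exp(-Eₐ/RT)
Step 2: Convert Eₐ to J/mol: 78.5 kJ/mol = 78500 J/mol
Step 3: Calculate the exponent: -Eₐ/(RT) = -78500/(8.314 × 288) = -32.78439
Step 4: k = 2.70e+08 × exp(-32.78439)
Step 5: k = 2.70e+08 × 5.77990e-15 = 1.5606e-06 s⁻¹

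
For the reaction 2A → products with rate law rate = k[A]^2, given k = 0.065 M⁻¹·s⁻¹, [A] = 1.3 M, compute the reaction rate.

0.1099 M/s

Step 1: Identify the rate law: rate = k[A]^2
Step 2: Substitute values: rate = 0.065 × (1.3)^2
Step 3: Calculate: rate = 0.065 × 1.69 = 0.10985 M/s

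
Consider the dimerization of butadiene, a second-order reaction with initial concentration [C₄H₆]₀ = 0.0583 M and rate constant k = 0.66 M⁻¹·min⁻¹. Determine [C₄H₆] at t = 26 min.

0.02914 M

Step 1: For a second-order reaction: 1/[C₄H₆] = 1/[C₄H₆]₀ + kt
Step 2: 1/[C₄H₆] = 1/0.0583 + 0.66 × 26
Step 3: 1/[C₄H₆] = 17.15 + 17.16 = 34.31
Step 4: [C₄H₆] = 1/34.31 = 0.02914 M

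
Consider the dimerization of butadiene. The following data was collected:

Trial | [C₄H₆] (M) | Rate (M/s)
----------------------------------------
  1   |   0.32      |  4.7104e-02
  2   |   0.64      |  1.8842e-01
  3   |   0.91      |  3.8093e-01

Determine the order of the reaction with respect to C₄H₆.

second order (2)

Step 1: Compare trials to find order n where rate₂/rate₁ = ([C₄H₆]₂/[C₄H₆]₁)^n
Step 2: rate₂/rate₁ = 1.8842e-01/4.7104e-02 = 4
Step 3: [C₄H₆]₂/[C₄H₆]₁ = 0.64/0.32 = 2
Step 4: n = ln(4)/ln(2) = 2.00 ≈ 2
Step 5: The reaction is second order in C₄H₆.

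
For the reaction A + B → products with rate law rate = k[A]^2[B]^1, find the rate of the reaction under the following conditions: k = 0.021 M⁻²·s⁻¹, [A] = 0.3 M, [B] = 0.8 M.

0.001512 M/s

Step 1: The rate law is rate = k[A]^2[B]^1
Step 2: Substitute: rate = 0.021 × (0.3)^2 × (0.8)^1
Step 3: rate = 0.021 × 0.09 × 0.8 = 0.001512 M/s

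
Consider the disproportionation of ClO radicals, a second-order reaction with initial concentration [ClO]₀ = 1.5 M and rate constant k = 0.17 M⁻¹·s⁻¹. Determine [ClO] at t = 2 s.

0.9934 M

Step 1: For a second-order reaction: 1/[ClO] = 1/[ClO]₀ + kt
Step 2: 1/[ClO] = 1/1.5 + 0.17 × 2
Step 3: 1/[ClO] = 0.6667 + 0.34 = 1.007
Step 4: [ClO] = 1/1.007 = 0.9934 M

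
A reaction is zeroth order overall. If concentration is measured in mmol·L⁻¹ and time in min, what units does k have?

mmol·L⁻¹·min⁻¹

Step 1: For overall order n, rate = k × (concentration)^n.
Step 2: Rate has units mmol·L⁻¹·min⁻¹; concentration term has units (mmol·L⁻¹)^0.
Step 3: k = rate / (concentration)^n, so units of k = (mmol·L⁻¹)^(1-0)·min⁻¹ = mmol·L⁻¹·min⁻¹.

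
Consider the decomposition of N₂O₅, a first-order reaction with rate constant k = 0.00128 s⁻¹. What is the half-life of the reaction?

541.5 s

Step 1: For a first-order reaction, t₁/₂ = ln(2)/k
Step 2: t₁/₂ = ln(2)/0.00128
Step 3: t₁/₂ = 0.6931/0.00128 = 541.5 s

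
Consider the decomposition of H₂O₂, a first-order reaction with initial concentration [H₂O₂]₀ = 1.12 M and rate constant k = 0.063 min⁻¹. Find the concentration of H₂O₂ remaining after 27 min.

0.2044 M

Step 1: For a first-order reaction: [H₂O₂] = [H₂O₂]₀ × e^(-kt)
Step 2: [H₂O₂] = 1.12 × e^(-0.063 × 27)
Step 3: [H₂O₂] = 1.12 × e^(-1.701)
Step 4: [H₂O₂] = 1.12 × 0.182501 = 0.2044 M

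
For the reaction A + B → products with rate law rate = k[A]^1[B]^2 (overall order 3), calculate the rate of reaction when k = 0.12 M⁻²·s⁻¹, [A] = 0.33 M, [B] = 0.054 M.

0.0001155 M/s

Step 1: The rate law is rate = k[A]^1[B]^2, overall order = 1+2 = 3
Step 2: Substitute values: rate = 0.12 × (0.33)^1 × (0.054)^2
Step 3: rate = 0.12 × 0.33 × 0.002916 = 0.000115474 M/s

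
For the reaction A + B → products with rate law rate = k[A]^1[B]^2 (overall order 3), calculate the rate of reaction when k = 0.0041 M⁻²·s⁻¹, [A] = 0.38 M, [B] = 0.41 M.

0.0002619 M/s

Step 1: The rate law is rate = k[A]^1[B]^2, overall order = 1+2 = 3
Step 2: Substitute values: rate = 0.0041 × (0.38)^1 × (0.41)^2
Step 3: rate = 0.0041 × 0.38 × 0.1681 = 0.0002619 M/s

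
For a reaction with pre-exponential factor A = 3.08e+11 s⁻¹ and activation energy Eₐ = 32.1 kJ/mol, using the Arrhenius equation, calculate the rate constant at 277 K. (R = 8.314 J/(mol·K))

2.72e+05 s⁻¹

Step 1: Use the Arrhenius equation: k = A × exp(-Eₐ/RT)
Step 2: Convert Eₐ to J/mol: 32.1 kJ/mol = 32100 J/mol
Step 3: Calculate the exponent: -Eₐ/(RT) = -32100/(8.314 × 277) = -13.93847
Step 4: k = 3.08e+11 × exp(-13.93847)
Step 5: k = 3.08e+11 × 8.84300e-07 = 2.7236e+05 s⁻¹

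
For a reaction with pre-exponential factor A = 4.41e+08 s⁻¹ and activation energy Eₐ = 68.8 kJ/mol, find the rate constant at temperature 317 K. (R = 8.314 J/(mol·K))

2.03e-03 s⁻¹

Step 1: Use the Arrhenius equation: k = A × exp(-Eₐ/RT)
Step 2: Convert Eₐ to J/mol: 68.8 kJ/mol = 68800 J/mol
Step 3: Calculate the exponent: -Eₐ/(RT) = -68800/(8.314 × 317) = -26.10473
Step 4: k = 4.41e+08 × exp(-26.10473)
Step 5: k = 4.41e+08 × 4.60108e-12 = 2.0291e-03 s⁻¹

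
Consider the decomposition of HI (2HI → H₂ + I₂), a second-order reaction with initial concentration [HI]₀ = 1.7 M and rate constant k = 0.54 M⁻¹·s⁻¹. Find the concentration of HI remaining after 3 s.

0.4529 M

Step 1: For a second-order reaction: 1/[HI] = 1/[HI]₀ + kt
Step 2: 1/[HI] = 1/1.7 + 0.54 × 3
Step 3: 1/[HI] = 0.5882 + 1.62 = 2.208
Step 4: [HI] = 1/2.208 = 0.4529 M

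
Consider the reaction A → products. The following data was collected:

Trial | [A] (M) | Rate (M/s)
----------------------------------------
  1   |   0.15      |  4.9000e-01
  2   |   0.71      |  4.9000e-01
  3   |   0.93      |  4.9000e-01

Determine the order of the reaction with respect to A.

zeroth order (0)

Step 1: Compare trials - when concentration changes, rate stays constant.
Step 2: rate₂/rate₁ = 4.9000e-01/4.9000e-01 = 1
Step 3: [A]₂/[A]₁ = 0.71/0.15 = 4.733
Step 4: Since rate ratio ≈ (conc ratio)^0, the reaction is zeroth order.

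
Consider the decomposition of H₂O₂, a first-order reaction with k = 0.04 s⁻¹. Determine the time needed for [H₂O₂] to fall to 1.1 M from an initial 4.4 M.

34.66 s

Step 1: For first-order: t = ln([H₂O₂]₀/[H₂O₂])/k
Step 2: t = ln(4.4/1.1)/0.04
Step 3: t = ln(4)/0.04
Step 4: t = 1.386/0.04 = 34.66 s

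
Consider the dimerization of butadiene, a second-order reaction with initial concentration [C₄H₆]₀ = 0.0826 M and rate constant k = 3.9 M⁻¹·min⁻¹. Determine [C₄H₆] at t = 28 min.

0.008244 M

Step 1: For a second-order reaction: 1/[C₄H₆] = 1/[C₄H₆]₀ + kt
Step 2: 1/[C₄H₆] = 1/0.0826 + 3.9 × 28
Step 3: 1/[C₄H₆] = 12.11 + 109.2 = 121.3
Step 4: [C₄H₆] = 1/121.3 = 0.008244 M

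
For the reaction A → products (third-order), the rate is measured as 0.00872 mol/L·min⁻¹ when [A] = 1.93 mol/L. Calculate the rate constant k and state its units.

0.001213 (mol/L)⁻²·min⁻¹

Step 1: rate = k[A]^3, so k = rate / [A]^3.
Step 2: k = 0.00872 / (1.93)^3 = 0.00872 / 7.189.
Step 3: k = 0.001213 (mol/L)⁻²·min⁻¹.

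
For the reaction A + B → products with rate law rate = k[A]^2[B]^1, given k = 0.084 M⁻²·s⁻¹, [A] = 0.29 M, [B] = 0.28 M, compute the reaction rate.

0.001978 M/s

Step 1: The rate law is rate = k[A]^2[B]^1
Step 2: Substitute: rate = 0.084 × (0.29)^2 × (0.28)^1
Step 3: rate = 0.084 × 0.0841 × 0.28 = 0.00197803 M/s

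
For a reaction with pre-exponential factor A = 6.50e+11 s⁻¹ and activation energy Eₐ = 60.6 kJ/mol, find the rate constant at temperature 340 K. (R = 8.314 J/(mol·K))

3.18e+02 s⁻¹

Step 1: Use the Arrhenius equation: k = A × exp(-Eₐ/RT)
Step 2: Convert Eₐ to J/mol: 60.6 kJ/mol = 60600 J/mol
Step 3: Calculate the exponent: -Eₐ/(RT) = -60600/(8.314 × 340) = -21.43797
Step 4: k = 6.50e+11 × exp(-21.43797)
Step 5: k = 6.50e+11 × 4.89337e-10 = 3.1807e+02 s⁻¹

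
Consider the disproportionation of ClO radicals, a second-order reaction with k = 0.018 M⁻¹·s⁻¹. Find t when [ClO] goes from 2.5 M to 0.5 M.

88.89 s

Step 1: For second-order: t = (1/[ClO] - 1/[ClO]₀)/k
Step 2: t = (1/0.5 - 1/2.5)/0.018
Step 3: t = (2 - 0.4)/0.018
Step 4: t = 1.6/0.018 = 88.89 s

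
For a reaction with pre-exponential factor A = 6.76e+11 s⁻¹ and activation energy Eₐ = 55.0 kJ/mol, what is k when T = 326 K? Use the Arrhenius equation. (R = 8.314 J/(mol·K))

1.04e+03 s⁻¹

Step 1: Use the Arrhenius equation: k = A × exp(-Eₐ/RT)
Step 2: Convert Eₐ to J/mol: 55.0 kJ/mol = 55000 J/mol
Step 3: Calculate the exponent: -Eₐ/(RT) = -55000/(8.314 × 326) = -20.29248
Step 4: k = 6.76e+11 × exp(-20.29248)
Step 5: k = 6.76e+11 × 1.53847e-09 = 1.0400e+03 s⁻¹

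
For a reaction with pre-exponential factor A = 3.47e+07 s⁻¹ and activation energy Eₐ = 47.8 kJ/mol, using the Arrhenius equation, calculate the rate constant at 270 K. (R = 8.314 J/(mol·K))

1.96e-02 s⁻¹

Step 1: Use the Arrhenius equation: k = A × exp(-Eₐ/RT)
Step 2: Convert Eₐ to J/mol: 47.8 kJ/mol = 47800 J/mol
Step 3: Calculate the exponent: -Eₐ/(RT) = -47800/(8.314 × 270) = -21.29385
Step 4: k = 3.47e+07 × exp(-21.29385)
Step 5: k = 3.47e+07 × 5.65195e-10 = 1.9612e-02 s⁻¹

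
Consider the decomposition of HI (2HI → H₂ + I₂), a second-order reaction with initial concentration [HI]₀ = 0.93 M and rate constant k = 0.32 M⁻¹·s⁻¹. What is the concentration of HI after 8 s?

0.2751 M

Step 1: For a second-order reaction: 1/[HI] = 1/[HI]₀ + kt
Step 2: 1/[HI] = 1/0.93 + 0.32 × 8
Step 3: 1/[HI] = 1.075 + 2.56 = 3.635
Step 4: [HI] = 1/3.635 = 0.2751 M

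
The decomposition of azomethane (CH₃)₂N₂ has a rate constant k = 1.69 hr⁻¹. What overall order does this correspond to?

first order (1)

Step 1: The units of k for an nth-order reaction are (concentration)^(1-n)·(time)⁻¹.
Step 2: Here k has units hr⁻¹, so the concentration exponent is 0.
Step 3: 1 - n = 0 ⇒ n = 1. The reaction is first order.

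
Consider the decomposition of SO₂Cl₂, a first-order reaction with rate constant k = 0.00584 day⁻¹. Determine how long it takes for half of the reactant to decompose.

118.7 day

Step 1: For a first-order reaction, t₁/₂ = ln(2)/k
Step 2: t₁/₂ = ln(2)/0.00584
Step 3: t₁/₂ = 0.6931/0.00584 = 118.7 day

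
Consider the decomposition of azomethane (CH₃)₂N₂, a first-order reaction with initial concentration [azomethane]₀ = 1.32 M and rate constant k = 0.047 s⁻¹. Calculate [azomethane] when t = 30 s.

0.3223 M

Step 1: For a first-order reaction: [azomethane] = [azomethane]₀ × e^(-kt)
Step 2: [azomethane] = 1.32 × e^(-0.047 × 30)
Step 3: [azomethane] = 1.32 × e^(-1.41)
Step 4: [azomethane] = 1.32 × 0.244143 = 0.3223 M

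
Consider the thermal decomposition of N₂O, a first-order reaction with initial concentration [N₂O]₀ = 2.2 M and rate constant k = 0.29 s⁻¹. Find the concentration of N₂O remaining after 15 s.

0.02839 M

Step 1: For a first-order reaction: [N₂O] = [N₂O]₀ × e^(-kt)
Step 2: [N₂O] = 2.2 × e^(-0.29 × 15)
Step 3: [N₂O] = 2.2 × e^(-4.35)
Step 4: [N₂O] = 2.2 × 0.0129068 = 0.02839 M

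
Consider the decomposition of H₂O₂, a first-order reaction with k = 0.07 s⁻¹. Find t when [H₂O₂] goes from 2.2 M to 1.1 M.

9.902 s

Step 1: For first-order: t = ln([H₂O₂]₀/[H₂O₂])/k
Step 2: t = ln(2.2/1.1)/0.07
Step 3: t = ln(2)/0.07
Step 4: t = 0.6931/0.07 = 9.902 s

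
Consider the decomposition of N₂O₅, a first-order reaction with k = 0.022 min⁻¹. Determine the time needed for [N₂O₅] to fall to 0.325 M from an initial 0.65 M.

31.51 min

Step 1: For first-order: t = ln([N₂O₅]₀/[N₂O₅])/k
Step 2: t = ln(0.65/0.325)/0.022
Step 3: t = ln(2)/0.022
Step 4: t = 0.6931/0.022 = 31.51 min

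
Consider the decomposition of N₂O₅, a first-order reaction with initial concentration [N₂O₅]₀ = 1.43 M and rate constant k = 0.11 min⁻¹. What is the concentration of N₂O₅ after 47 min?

0.008129 M

Step 1: For a first-order reaction: [N₂O₅] = [N₂O₅]₀ × e^(-kt)
Step 2: [N₂O₅] = 1.43 × e^(-0.11 × 47)
Step 3: [N₂O₅] = 1.43 × e^(-5.17)
Step 4: [N₂O₅] = 1.43 × 0.00568457 = 0.008129 M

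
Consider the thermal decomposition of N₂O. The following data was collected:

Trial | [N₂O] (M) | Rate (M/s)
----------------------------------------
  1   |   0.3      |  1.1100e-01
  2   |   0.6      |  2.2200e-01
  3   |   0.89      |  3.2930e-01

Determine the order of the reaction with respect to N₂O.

first order (1)

Step 1: Compare trials to find order n where rate₂/rate₁ = ([N₂O]₂/[N₂O]₁)^n
Step 2: rate₂/rate₁ = 2.2200e-01/1.1100e-01 = 2
Step 3: [N₂O]₂/[N₂O]₁ = 0.6/0.3 = 2
Step 4: n = ln(2)/ln(2) = 1.00 ≈ 1
Step 5: The reaction is first order in N₂O.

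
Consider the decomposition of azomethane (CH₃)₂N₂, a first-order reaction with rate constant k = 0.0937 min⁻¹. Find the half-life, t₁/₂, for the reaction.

7.398 min

Step 1: For a first-order reaction, t₁/₂ = ln(2)/k
Step 2: t₁/₂ = ln(2)/0.0937
Step 3: t₁/₂ = 0.6931/0.0937 = 7.398 min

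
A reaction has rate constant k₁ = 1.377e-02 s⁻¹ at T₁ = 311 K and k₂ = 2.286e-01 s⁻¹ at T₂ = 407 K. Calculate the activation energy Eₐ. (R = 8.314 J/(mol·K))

30.8 kJ/mol

Step 1: Use the two-temperature Arrhenius form: ln(k₂/k₁) = -Eₐ/R × (1/T₂ - 1/T₁)
Step 2: ln(k₂/k₁) = ln(2.286e-01/1.377e-02) = ln(16.6013) = 2.80948
Step 3: 1/T₂ - 1/T₁ = 1/407 - 1/311 = -7.584316e-04 K⁻¹
Step 4: Eₐ = -R × ln(k₂/k₁) / (1/T₂ - 1/T₁) = -8.314 × 2.80948 / -7.584316e-04
Step 5: Eₐ = 3.0798e+04 J/mol = 30.8 kJ/mol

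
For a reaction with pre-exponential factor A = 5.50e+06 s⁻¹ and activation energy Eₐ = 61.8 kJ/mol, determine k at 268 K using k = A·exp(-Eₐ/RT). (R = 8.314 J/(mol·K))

4.95e-06 s⁻¹

Step 1: Use the Arrhenius equation: k = A × exp(-Eₐ/RT)
Step 2: Convert Eₐ to J/mol: 61.8 kJ/mol = 61800 J/mol
Step 3: Calculate the exponent: -Eₐ/(RT) = -61800/(8.314 × 268) = -27.73599
Step 4: k = 5.50e+06 × exp(-27.73599)
Step 5: k = 5.50e+06 × 9.00353e-13 = 4.9519e-06 s⁻¹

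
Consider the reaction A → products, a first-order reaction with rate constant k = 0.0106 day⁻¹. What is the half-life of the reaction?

65.39 day

Step 1: For a first-order reaction, t₁/₂ = ln(2)/k
Step 2: t₁/₂ = ln(2)/0.0106
Step 3: t₁/₂ = 0.6931/0.0106 = 65.39 day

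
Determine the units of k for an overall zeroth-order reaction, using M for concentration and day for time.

M·day⁻¹

Step 1: For overall order n, rate = k × (concentration)^n.
Step 2: Rate has units M·day⁻¹; concentration term has units M^0.
Step 3: k = rate / (concentration)^n, so units of k = M^(1-0)·day⁻¹ = M·day⁻¹.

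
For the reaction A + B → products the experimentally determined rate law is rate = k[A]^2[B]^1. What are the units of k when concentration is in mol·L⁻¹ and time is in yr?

(mol·L⁻¹)⁻²·yr⁻¹

Step 1: Overall order = 2 + 1 = 3.
Step 2: rate has units mol·L⁻¹·yr⁻¹; [A]^2[B]^1 has units (mol·L⁻¹)^3.
Step 3: k = rate/([A]^2[B]^1), so units of k = (mol·L⁻¹)^(1-3)·yr⁻¹ = (mol·L⁻¹)⁻²·yr⁻¹.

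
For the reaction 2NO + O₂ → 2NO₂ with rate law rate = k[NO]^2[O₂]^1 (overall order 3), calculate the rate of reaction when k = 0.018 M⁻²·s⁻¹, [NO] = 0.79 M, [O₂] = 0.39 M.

0.004381 M/s

Step 1: The rate law is rate = k[NO]^2[O₂]^1, overall order = 2+1 = 3
Step 2: Substitute values: rate = 0.018 × (0.79)^2 × (0.39)^1
Step 3: rate = 0.018 × 0.6241 × 0.39 = 0.00438118 M/s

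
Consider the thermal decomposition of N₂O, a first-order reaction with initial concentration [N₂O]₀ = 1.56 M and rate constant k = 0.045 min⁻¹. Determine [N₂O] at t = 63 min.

0.0916 M

Step 1: For a first-order reaction: [N₂O] = [N₂O]₀ × e^(-kt)
Step 2: [N₂O] = 1.56 × e^(-0.045 × 63)
Step 3: [N₂O] = 1.56 × e^(-2.835)
Step 4: [N₂O] = 1.56 × 0.0587185 = 0.0916 M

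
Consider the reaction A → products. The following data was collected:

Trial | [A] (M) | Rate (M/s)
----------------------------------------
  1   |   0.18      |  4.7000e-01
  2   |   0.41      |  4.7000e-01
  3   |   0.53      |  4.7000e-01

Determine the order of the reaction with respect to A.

zeroth order (0)

Step 1: Compare trials - when concentration changes, rate stays constant.
Step 2: rate₂/rate₁ = 4.7000e-01/4.7000e-01 = 1
Step 3: [A]₂/[A]₁ = 0.41/0.18 = 2.278
Step 4: Since rate ratio ≈ (conc ratio)^0, the reaction is zeroth order.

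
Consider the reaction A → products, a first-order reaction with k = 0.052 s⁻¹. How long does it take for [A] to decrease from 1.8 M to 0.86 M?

14.2 s

Step 1: For first-order: t = ln([A]₀/[A])/k
Step 2: t = ln(1.8/0.86)/0.052
Step 3: t = ln(2.093)/0.052
Step 4: t = 0.7386/0.052 = 14.2 s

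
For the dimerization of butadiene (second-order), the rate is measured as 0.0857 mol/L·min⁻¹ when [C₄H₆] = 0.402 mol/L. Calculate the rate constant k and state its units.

0.5303 (mol/L)⁻¹·min⁻¹

Step 1: rate = k[C₄H₆]^2, so k = rate / [C₄H₆]^2.
Step 2: k = 0.0857 / (0.402)^2 = 0.0857 / 0.1616.
Step 3: k = 0.5303 (mol/L)⁻¹·min⁻¹.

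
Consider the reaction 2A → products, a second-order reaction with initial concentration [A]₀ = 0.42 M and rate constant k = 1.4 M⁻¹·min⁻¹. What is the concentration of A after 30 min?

0.02253 M

Step 1: For a second-order reaction: 1/[A] = 1/[A]₀ + kt
Step 2: 1/[A] = 1/0.42 + 1.4 × 30
Step 3: 1/[A] = 2.381 + 42 = 44.38
Step 4: [A] = 1/44.38 = 0.02253 M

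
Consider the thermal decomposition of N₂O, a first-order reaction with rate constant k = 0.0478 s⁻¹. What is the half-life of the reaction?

14.5 s

Step 1: For a first-order reaction, t₁/₂ = ln(2)/k
Step 2: t₁/₂ = ln(2)/0.0478
Step 3: t₁/₂ = 0.6931/0.0478 = 14.5 s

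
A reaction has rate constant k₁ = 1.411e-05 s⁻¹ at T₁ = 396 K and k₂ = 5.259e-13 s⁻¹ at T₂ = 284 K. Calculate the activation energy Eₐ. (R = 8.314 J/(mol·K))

142.8 kJ/mol

Step 1: Use the two-temperature Arrhenius form: ln(k₂/k₁) = -Eₐ/R × (1/T₂ - 1/T₁)
Step 2: ln(k₂/k₁) = ln(5.259e-13/1.411e-05) = ln(3.72714e-08) = -17.105
Step 3: 1/T₂ - 1/T₁ = 1/284 - 1/396 = 9.958742e-04 K⁻¹
Step 4: Eₐ = -R × ln(k₂/k₁) / (1/T₂ - 1/T₁) = -8.314 × -17.105 / 9.958742e-04
Step 5: Eₐ = 1.4280e+05 J/mol = 142.8 kJ/mol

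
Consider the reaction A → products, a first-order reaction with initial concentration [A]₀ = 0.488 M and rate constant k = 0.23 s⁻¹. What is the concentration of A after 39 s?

6.206e-05 M

Step 1: For a first-order reaction: [A] = [A]₀ × e^(-kt)
Step 2: [A] = 0.488 × e^(-0.23 × 39)
Step 3: [A] = 0.488 × e^(-8.97)
Step 4: [A] = 0.488 × 0.000127168 = 6.206e-05 M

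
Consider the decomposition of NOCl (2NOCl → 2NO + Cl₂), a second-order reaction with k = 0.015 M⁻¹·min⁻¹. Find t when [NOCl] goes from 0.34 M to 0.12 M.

359.5 min

Step 1: For second-order: t = (1/[NOCl] - 1/[NOCl]₀)/k
Step 2: t = (1/0.12 - 1/0.34)/0.015
Step 3: t = (8.333 - 2.941)/0.015
Step 4: t = 5.392/0.015 = 359.5 min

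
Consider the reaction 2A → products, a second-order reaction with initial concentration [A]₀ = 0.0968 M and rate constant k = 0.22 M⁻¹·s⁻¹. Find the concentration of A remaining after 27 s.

0.06146 M

Step 1: For a second-order reaction: 1/[A] = 1/[A]₀ + kt
Step 2: 1/[A] = 1/0.0968 + 0.22 × 27
Step 3: 1/[A] = 10.33 + 5.94 = 16.27
Step 4: [A] = 1/16.27 = 0.06146 M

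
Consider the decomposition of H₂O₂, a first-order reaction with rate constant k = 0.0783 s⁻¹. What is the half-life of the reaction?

8.852 s

Step 1: For a first-order reaction, t₁/₂ = ln(2)/k
Step 2: t₁/₂ = ln(2)/0.0783
Step 3: t₁/₂ = 0.6931/0.0783 = 8.852 s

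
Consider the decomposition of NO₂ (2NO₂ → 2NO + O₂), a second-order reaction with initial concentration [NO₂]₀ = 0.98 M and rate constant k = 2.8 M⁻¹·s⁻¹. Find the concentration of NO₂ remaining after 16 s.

0.02182 M

Step 1: For a second-order reaction: 1/[NO₂] = 1/[NO₂]₀ + kt
Step 2: 1/[NO₂] = 1/0.98 + 2.8 × 16
Step 3: 1/[NO₂] = 1.02 + 44.8 = 45.82
Step 4: [NO₂] = 1/45.82 = 0.02182 M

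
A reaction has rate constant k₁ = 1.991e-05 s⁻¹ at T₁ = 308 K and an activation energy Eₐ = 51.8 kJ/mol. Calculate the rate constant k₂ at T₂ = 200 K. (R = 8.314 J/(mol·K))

3.590e-10 s⁻¹

Step 1: Use the two-temperature Arrhenius form: ln(k₂/k₁) = -Eₐ/R × (1/T₂ - 1/T₁)
Step 2: Convert Eₐ to J/mol: 51.8 kJ/mol = 51800 J/mol
Step 3: 1/T₂ - 1/T₁ = 1/200 - 1/308 = 1.753247e-03 K⁻¹
Step 4: ln(k₂/k₁) = -51800/8.314 × 1.753247e-03 = -10.92353
Step 5: k₂ = k₁ × exp(-10.92353) = 1.991e-05 × 1.80290e-05 = 3.590e-10 s⁻¹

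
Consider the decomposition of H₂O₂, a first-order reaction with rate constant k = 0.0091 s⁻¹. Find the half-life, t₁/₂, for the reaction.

76.17 s

Step 1: For a first-order reaction, t₁/₂ = ln(2)/k
Step 2: t₁/₂ = ln(2)/0.0091
Step 3: t₁/₂ = 0.6931/0.0091 = 76.17 s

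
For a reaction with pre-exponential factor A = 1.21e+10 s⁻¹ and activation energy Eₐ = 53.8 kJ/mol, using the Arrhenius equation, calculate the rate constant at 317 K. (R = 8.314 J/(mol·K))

1.65e+01 s⁻¹

Step 1: Use the Arrhenius equation: k = A × exp(-Eₐ/RT)
Step 2: Convert Eₐ to J/mol: 53.8 kJ/mol = 53800 J/mol
Step 3: Calculate the exponent: -Eₐ/(RT) = -53800/(8.314 × 317) = -20.41329
Step 4: k = 1.21e+10 × exp(-20.41329)
Step 5: k = 1.21e+10 × 1.36339e-09 = 1.6497e+01 s⁻¹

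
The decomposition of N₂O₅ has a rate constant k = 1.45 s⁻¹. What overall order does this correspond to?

first order (1)

Step 1: The units of k for an nth-order reaction are (concentration)^(1-n)·(time)⁻¹.
Step 2: Here k has units s⁻¹, so the concentration exponent is 0.
Step 3: 1 - n = 0 ⇒ n = 1. The reaction is first order.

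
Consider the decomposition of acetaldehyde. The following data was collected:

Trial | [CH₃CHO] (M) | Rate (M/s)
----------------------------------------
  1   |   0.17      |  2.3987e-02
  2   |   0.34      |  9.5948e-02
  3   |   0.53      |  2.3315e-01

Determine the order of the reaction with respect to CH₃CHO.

second order (2)

Step 1: Compare trials to find order n where rate₂/rate₁ = ([CH₃CHO]₂/[CH₃CHO]₁)^n
Step 2: rate₂/rate₁ = 9.5948e-02/2.3987e-02 = 4
Step 3: [CH₃CHO]₂/[CH₃CHO]₁ = 0.34/0.17 = 2
Step 4: n = ln(4)/ln(2) = 2.00 ≈ 2
Step 5: The reaction is second order in CH₃CHO.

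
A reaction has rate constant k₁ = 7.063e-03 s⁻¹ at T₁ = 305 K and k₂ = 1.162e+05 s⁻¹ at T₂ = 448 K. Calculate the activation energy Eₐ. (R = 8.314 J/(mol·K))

132.0 kJ/mol

Step 1: Use the two-temperature Arrhenius form: ln(k₂/k₁) = -Eₐ/R × (1/T₂ - 1/T₁)
Step 2: ln(k₂/k₁) = ln(1.162e+05/7.063e-03) = ln(1.64519e+07) = 16.616
Step 3: 1/T₂ - 1/T₁ = 1/448 - 1/305 = -1.046546e-03 K⁻¹
Step 4: Eₐ = -R × ln(k₂/k₁) / (1/T₂ - 1/T₁) = -8.314 × 16.616 / -1.046546e-03
Step 5: Eₐ = 1.3200e+05 J/mol = 132.0 kJ/mol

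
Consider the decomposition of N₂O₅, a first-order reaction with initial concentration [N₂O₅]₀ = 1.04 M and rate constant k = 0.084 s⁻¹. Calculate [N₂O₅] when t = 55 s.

0.01025 M

Step 1: For a first-order reaction: [N₂O₅] = [N₂O₅]₀ × e^(-kt)
Step 2: [N₂O₅] = 1.04 × e^(-0.084 × 55)
Step 3: [N₂O₅] = 1.04 × e^(-4.62)
Step 4: [N₂O₅] = 1.04 × 0.0098528 = 0.01025 M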